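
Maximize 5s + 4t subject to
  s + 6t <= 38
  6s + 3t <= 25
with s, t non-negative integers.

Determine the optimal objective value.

(s,t)=(1,6): 1·1+6·6=37≤38, 6·1+3·6=24≤25, objective 29.
(s,t)=(1,5): 1·1+6·5=31≤38, 6·1+3·5=21≤25, objective 25.
No feasible integer point exceeds 29.

29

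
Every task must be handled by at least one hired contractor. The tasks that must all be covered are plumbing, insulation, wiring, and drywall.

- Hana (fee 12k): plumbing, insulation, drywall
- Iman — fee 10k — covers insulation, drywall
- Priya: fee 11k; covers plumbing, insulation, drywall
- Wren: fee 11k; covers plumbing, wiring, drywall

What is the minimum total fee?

The greedy cost-per-new-task heuristic would pick Priya and Wren for 22, but a cheaper cover exists.
Choose Iman and Wren: together they cover plumbing, insulation, wiring, drywall — every task.
Total fee: 10 + 11 = 21.
No cover costs less than 21.

21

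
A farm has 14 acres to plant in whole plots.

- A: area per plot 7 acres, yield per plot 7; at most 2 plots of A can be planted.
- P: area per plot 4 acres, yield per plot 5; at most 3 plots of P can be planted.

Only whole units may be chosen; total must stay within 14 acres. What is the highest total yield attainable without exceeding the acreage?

15

This is a bounded integer knapsack.
P has the best ratio (5/4); taking only P gives at most 3×5 = 15 (stopped by the area limit).
Optimal: 3×P: area 12 ≤ 14, yield 3·5 = 15.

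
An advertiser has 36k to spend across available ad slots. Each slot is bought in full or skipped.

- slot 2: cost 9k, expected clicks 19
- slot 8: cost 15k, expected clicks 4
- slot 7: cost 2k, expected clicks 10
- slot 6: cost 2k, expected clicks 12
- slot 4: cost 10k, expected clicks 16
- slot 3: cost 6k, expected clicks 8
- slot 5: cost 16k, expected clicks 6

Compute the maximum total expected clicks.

65

Take slot 2, slot 7, slot 6, slot 4, and slot 3: cost 9 + 2 + 2 + 10 + 6 = 29 ≤ 36, expected clicks 19 + 10 + 12 + 16 + 8 = 65.
No other feasible combination does better.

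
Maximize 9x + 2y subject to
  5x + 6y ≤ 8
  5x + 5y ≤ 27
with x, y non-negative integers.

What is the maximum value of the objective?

The continuous relaxation peaks at (1.6, 0) with value 14.40; rounding to a feasible lattice point costs some objective.
(x,y)=(1,0): 5·1+6·0=5≤8, 5·1+5·0=5≤27, objective 9.
(x,y)=(0,1): 5·0+6·1=6≤8, 5·0+5·1=5≤27, objective 2.
(x,y)=(0,0): 5·0+6·0=0≤8, 5·0+5·0=0≤27, objective 0.
No feasible integer point exceeds 9.

9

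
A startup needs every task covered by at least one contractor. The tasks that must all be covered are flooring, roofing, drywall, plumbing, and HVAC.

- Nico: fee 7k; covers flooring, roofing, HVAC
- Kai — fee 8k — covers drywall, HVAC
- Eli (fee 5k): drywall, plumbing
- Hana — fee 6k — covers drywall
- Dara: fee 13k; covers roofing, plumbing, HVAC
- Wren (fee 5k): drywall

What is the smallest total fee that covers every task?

12

Choose Nico and Eli: together they cover flooring, roofing, drywall, plumbing, HVAC — every task.
Total fee: 7 + 5 = 12.
No cover costs less than 12.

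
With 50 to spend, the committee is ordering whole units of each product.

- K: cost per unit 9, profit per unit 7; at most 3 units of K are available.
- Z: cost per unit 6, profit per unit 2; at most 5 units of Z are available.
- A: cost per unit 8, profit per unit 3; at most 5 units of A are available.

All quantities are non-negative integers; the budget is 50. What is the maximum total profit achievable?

This is a bounded integer knapsack.
Take 3×K, 1×Z, and 2×A: cost 49 ≤ 50, profit 3·7 + 1·2 + 2·3 = 29.
K has the best ratio (7/9) and is taken to its limit of 3; remaining capacity is filled optimally with the others.

29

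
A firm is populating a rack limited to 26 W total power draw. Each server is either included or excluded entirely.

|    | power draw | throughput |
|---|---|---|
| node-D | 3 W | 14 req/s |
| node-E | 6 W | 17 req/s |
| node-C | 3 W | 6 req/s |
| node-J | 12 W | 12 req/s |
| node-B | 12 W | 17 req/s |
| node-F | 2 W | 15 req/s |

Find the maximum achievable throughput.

69

Take node-D, node-E, node-C, node-B, and node-F: power draw 3 + 6 + 3 + 12 + 2 = 26 ≤ 26, throughput 14 + 17 + 6 + 17 + 15 = 69.
No other feasible combination does better.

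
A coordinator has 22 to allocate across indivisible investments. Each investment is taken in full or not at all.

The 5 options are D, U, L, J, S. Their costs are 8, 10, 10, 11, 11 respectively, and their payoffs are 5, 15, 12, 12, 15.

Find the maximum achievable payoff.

30

Take U and S: cost 10 + 11 = 21 ≤ 22, payoff 15 + 15 = 30.
No other feasible combination does better.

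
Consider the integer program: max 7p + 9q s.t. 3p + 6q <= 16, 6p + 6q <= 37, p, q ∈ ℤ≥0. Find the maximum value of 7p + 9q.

35

(p,q)=(5,0) is feasible, giving 35.
(p,q)=(4,0) is feasible, giving 28.
The best lattice point is (5,0), giving 35.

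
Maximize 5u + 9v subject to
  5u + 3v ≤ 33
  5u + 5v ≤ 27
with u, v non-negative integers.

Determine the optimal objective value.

Relaxing integrality, the LP optimum is 48.60 at (u,v) = (0, 5.4), which is not an integer point.
(u,v)=(0,5): 5·0+3·5=15≤33, 5·0+5·5=25≤27, objective 45.
(u,v)=(1,4): 5·1+3·4=17≤33, 5·1+5·4=25≤27, objective 41.
No feasible integer point exceeds 45.

45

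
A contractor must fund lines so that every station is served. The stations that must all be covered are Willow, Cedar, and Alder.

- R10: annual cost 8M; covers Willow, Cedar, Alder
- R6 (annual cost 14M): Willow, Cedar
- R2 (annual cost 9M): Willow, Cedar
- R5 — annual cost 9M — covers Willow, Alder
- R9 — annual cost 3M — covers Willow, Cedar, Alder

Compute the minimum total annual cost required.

3

R9 alone covers Willow, Cedar, Alder — every station.
Total annual cost: 3.
No cover costs less than 3.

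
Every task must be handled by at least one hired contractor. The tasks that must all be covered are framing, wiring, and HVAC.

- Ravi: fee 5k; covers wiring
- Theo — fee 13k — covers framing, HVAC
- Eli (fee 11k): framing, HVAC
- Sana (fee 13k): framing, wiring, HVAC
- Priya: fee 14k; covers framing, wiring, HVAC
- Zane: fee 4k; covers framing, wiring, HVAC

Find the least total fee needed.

4

This is an integer covering problem.
Zane alone covers framing, wiring, HVAC — every task.
Total fee: 4.
No cover costs less than 4.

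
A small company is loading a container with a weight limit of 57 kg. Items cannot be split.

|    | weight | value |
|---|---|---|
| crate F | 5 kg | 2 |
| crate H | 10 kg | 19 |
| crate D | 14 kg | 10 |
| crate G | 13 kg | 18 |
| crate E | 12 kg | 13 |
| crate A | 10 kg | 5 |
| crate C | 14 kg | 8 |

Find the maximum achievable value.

62

crate F + crate H + crate D + crate G + crate E: weight 5 + 10 + 14 + 13 + 12 = 54 ≤ 57, value 2 + 19 + 10 + 18 + 13 = 62.
crate H + crate D + crate G + crate E: weight 10 + 14 + 13 + 12 = 49 ≤ 57, value 19 + 10 + 18 + 13 = 60.
crate F + crate H + crate G + crate E + crate C: weight 5 + 10 + 13 + 12 + 14 = 54 ≤ 57, value 2 + 19 + 18 + 13 + 8 = 60.
Best is crate F, crate H, crate D, crate G, and crate E with total value 62.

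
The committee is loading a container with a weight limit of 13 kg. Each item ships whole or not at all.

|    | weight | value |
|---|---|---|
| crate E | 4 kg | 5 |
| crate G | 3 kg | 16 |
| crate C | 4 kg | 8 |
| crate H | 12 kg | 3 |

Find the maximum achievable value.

29

This is a 0-1 knapsack instance.
Allowing fractional choices, the relaxed optimum would be about 29.5, but items are indivisible.
crate G + crate C: weight 3 + 4 = 7 ≤ 13, value 16 + 8 = 24.
crate E + crate G: weight 4 + 3 = 7 ≤ 13, value 5 + 16 = 21.
crate E + crate G + crate C: weight 4 + 3 + 4 = 11 ≤ 13, value 5 + 16 + 8 = 29.
Best is crate E, crate G, and crate C with total value 29.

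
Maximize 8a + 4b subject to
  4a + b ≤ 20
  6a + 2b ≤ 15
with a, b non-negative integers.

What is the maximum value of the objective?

(a,b)=(0,7) is feasible, giving 28.
(a,b)=(0,6) is feasible, giving 24.
Maximum is 28 at (a,b)=(0,7).

28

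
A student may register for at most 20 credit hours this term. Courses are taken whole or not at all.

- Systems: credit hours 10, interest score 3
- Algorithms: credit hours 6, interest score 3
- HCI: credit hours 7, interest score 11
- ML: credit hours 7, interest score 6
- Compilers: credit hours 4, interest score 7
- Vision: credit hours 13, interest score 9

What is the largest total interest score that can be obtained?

Allowing fractional choices, the relaxed optimum would be about 25.4, but courses are indivisible.
Algorithms + HCI + Compilers: credit hours 6 + 7 + 4 = 17 ≤ 20, interest score 3 + 11 + 7 = 21.
Algorithms + HCI + ML: credit hours 6 + 7 + 7 = 20 ≤ 20, interest score 3 + 11 + 6 = 20.
HCI + ML + Compilers: credit hours 7 + 7 + 4 = 18 ≤ 20, interest score 11 + 6 + 7 = 24.
Best is HCI, ML, and Compilers with total interest score 24.

24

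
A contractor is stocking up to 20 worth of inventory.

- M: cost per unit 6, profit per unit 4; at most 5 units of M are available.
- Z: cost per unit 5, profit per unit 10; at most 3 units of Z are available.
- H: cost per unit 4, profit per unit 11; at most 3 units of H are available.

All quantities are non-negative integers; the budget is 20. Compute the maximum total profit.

43

H has the best ratio (11/4); taking only H gives at most 3×11 = 33 (stopped by the supply cap of 3).
Mixing does better — 1×Z and 3×H: cost 17 ≤ 20, profit 1·10 + 3·11 = 43.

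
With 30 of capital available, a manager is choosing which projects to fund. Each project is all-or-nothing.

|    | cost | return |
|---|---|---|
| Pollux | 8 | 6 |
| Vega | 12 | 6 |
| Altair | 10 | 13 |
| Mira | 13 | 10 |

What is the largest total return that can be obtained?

25

Altair + Mira: cost 10 + 13 = 23 ≤ 30, return 13 + 10 = 23.
Pollux + Vega + Altair: cost 8 + 12 + 10 = 30 ≤ 30, return 6 + 6 + 13 = 25.
Best is Pollux, Vega, and Altair with total return 25.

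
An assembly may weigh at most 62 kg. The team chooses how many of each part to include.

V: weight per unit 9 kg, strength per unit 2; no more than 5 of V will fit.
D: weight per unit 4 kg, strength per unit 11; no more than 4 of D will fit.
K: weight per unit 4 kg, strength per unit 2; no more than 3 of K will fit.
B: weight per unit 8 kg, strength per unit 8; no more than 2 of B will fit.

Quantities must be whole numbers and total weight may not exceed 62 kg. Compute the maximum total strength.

This is a bounded integer knapsack.
D has the best ratio (11/4); taking only D gives at most 4×11 = 44 (stopped by the supply cap of 4).
Mixing does better — 2×V, 4×D, 3×K, and 2×B: weight 62 ≤ 62, strength 2·2 + 4·11 + 3·2 + 2·8 = 70.

70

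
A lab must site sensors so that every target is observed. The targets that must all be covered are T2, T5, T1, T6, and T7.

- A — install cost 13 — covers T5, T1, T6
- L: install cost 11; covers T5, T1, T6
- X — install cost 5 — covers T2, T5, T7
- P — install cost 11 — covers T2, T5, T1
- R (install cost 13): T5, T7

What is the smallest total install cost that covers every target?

16

Choose L and X: together they cover T2, T5, T1, T6, T7 — every target.
Total install cost: 11 + 5 = 16.
No cover costs less than 16.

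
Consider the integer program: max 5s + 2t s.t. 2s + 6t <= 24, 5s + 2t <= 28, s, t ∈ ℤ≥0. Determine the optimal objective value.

27

(s,t)=(5,1): 2·5+6·1=16≤24, 5·5+2·1=27≤28, objective 27.
(s,t)=(5,0): 2·5+6·0=10≤24, 5·5+2·0=25≤28, objective 25.
Maximum is 27 at (s,t)=(5,1).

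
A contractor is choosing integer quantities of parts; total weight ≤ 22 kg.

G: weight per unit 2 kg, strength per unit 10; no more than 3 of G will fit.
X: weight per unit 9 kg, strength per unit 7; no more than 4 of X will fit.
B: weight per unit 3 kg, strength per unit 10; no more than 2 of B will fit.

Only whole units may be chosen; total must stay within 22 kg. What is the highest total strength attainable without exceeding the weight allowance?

57

3×G, 1×X, and 2×B: weight 21 ≤ 22, strength 3·10 + 1·7 + 2·10 = 57.
3×G and 2×B: weight 12 ≤ 22, strength 3·10 + 2·10 = 50.
Best is 57.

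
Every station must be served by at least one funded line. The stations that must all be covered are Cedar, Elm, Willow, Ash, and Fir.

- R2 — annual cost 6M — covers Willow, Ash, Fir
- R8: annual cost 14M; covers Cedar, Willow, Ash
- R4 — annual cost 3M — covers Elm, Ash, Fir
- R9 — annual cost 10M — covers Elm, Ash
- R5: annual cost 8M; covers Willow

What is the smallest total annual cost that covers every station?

The greedy cost-per-new-station heuristic would pick R4, R2, and R8 for 23, but a cheaper cover exists.
Choose R8 and R4: together they cover Cedar, Elm, Willow, Ash, Fir — every station.
Total annual cost: 14 + 3 = 17.
No cover costs less than 17.

17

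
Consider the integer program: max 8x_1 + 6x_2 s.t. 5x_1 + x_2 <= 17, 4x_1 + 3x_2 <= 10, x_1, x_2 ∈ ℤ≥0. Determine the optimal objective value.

20

(x_1,x_2)=(1,2): 5·1+1·2=7≤17, 4·1+3·2=10≤10, objective 20.
(x_1,x_2)=(0,3): 5·0+1·3=3≤17, 4·0+3·3=9≤10, objective 18.
(x_1,x_2)=(1,1): 5·1+1·1=6≤17, 4·1+3·1=7≤10, objective 14.
(x_1,x_2)=(0,2): 5·0+1·2=2≤17, 4·0+3·2=6≤10, objective 12.
Maximum is 20 at (x_1,x_2)=(1,2).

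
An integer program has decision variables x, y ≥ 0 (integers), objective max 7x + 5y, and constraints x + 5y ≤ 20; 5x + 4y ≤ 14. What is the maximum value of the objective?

19

Relaxing integrality, the LP optimum is 19.60 at (x,y) = (2.8, 0), which is not an integer point.
(x,y)=(2,1): 1·2+5·1=7≤20, 5·2+4·1=14≤14, objective 19.
(x,y)=(1,2): 1·1+5·2=11≤20, 5·1+4·2=13≤14, objective 17.
(x,y)=(2,0): 1·2+5·0=2≤20, 5·2+4·0=10≤14, objective 14.
(x,y)=(1,1): 1·1+5·1=6≤20, 5·1+4·1=9≤14, objective 12.
The best lattice point is (2,1), giving 19.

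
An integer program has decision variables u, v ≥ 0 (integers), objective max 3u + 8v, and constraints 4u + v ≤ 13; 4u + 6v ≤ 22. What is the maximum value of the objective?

27

(u,v)=(1,3) is feasible, giving 27.
(u,v)=(0,3) is feasible, giving 24.
(u,v)=(2,2) is feasible, giving 22.
Maximum is 27 at (u,v)=(1,3).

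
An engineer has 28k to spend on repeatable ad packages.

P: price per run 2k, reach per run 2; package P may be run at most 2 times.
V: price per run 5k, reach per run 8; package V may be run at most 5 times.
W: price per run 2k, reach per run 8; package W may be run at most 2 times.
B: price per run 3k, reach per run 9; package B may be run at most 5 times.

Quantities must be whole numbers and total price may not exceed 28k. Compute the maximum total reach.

73

This is a bounded integer knapsack.
Take 2×P, 1×V, 2×W, and 5×B: price 28 ≤ 28, reach 2·2 + 1·8 + 2·8 + 5·9 = 73.
W has the best ratio (8/2) and is taken to its limit of 2; remaining capacity is filled optimally with the others.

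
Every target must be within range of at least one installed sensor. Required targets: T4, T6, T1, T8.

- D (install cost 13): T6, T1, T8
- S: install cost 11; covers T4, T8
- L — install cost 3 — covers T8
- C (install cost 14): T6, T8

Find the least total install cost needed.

The greedy cost-per-new-target heuristic would pick L, D, and S for 27, but a cheaper cover exists.
Choose D and S: together they cover T4, T6, T1, T8 — every target.
Total install cost: 13 + 11 = 24.
No cover costs less than 24.

24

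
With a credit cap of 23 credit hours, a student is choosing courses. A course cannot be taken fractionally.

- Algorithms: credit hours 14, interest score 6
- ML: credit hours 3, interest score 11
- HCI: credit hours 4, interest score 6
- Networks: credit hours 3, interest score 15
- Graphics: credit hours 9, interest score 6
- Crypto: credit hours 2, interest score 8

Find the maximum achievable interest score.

46

ML + HCI + Networks + Crypto: credit hours 3 + 4 + 3 + 2 = 12 ≤ 23, interest score 11 + 6 + 15 + 8 = 40.
ML + Networks + Graphics + Crypto: credit hours 3 + 3 + 9 + 2 = 17 ≤ 23, interest score 11 + 15 + 6 + 8 = 40.
ML + HCI + Networks + Graphics + Crypto: credit hours 3 + 4 + 3 + 9 + 2 = 21 ≤ 23, interest score 11 + 6 + 15 + 6 + 8 = 46.
Best is ML, HCI, Networks, Graphics, and Crypto with total interest score 46.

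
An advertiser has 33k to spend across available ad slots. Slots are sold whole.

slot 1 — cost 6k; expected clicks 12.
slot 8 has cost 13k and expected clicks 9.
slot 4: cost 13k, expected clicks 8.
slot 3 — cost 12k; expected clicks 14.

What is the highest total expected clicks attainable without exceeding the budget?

slot 1 + slot 8 + slot 3: cost 6 + 13 + 12 = 31 ≤ 33, expected clicks 12 + 9 + 14 = 35.
slot 1 + slot 4 + slot 3: cost 6 + 13 + 12 = 31 ≤ 33, expected clicks 12 + 8 + 14 = 34.
slot 1 + slot 8 + slot 4: cost 6 + 13 + 13 = 32 ≤ 33, expected clicks 12 + 9 + 8 = 29.
Best is slot 1, slot 8, and slot 3 with total expected clicks 35.

35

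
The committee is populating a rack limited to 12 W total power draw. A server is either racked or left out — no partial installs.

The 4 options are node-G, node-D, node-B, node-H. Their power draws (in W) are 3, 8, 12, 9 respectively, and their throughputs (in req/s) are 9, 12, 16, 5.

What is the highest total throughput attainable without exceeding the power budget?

21

This is an integer program with binary decision variables.
Allowing fractional choices, the relaxed optimum would be about 22.3, but servers are indivisible.
node-G + node-D: power draw 3 + 8 = 11 ≤ 12, throughput 9 + 12 = 21.
node-B: power draw 12 ≤ 12, throughput 16.
Best is node-G and node-D with total throughput 21.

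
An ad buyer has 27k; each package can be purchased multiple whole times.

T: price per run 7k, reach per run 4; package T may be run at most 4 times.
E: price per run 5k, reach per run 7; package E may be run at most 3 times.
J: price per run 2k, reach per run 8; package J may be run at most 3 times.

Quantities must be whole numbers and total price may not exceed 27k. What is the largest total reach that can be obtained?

45

3×E and 3×J: price 21 ≤ 27, reach 3·7 + 3·8 = 45.
1×T, 2×E, and 3×J: price 23 ≤ 27, reach 1·4 + 2·7 + 3·8 = 42.
Best is 45.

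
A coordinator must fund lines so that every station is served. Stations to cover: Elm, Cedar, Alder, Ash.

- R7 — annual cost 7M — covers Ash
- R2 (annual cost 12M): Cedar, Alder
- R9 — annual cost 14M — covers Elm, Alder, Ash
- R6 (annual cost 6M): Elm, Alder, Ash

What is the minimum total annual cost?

Choose R2 and R6: together they cover Elm, Cedar, Alder, Ash — every station.
Total annual cost: 12 + 6 = 18.
No cover costs less than 18.

18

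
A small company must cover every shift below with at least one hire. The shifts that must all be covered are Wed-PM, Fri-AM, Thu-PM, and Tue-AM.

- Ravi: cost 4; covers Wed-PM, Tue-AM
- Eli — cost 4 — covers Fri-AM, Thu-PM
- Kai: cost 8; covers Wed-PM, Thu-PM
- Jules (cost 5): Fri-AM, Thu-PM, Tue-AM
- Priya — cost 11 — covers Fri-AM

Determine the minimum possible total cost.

8

This is an integer covering problem.
The greedy cost-per-new-shift heuristic would pick Jules and Ravi for 9, but a cheaper cover exists.
Choose Ravi and Eli: together they cover Wed-PM, Fri-AM, Thu-PM, Tue-AM — every shift.
Total cost: 4 + 4 = 8.
No cover costs less than 8.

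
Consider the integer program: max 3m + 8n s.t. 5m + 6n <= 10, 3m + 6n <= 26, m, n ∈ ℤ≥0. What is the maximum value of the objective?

The continuous relaxation peaks at (0, 1.67) with value 13.33; rounding to a feasible lattice point costs some objective.
(m,n)=(0,1): 5·0+6·1=6≤10, 3·0+6·1=6≤26, objective 8.
(m,n)=(1,0): 5·1+6·0=5≤10, 3·1+6·0=3≤26, objective 3.
(m,n)=(0,0): 5·0+6·0=0≤10, 3·0+6·0=0≤26, objective 0.
No feasible integer point exceeds 8.

8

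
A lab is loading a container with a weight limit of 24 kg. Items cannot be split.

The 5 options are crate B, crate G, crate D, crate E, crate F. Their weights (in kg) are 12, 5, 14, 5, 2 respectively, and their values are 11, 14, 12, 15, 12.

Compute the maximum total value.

52

crate G + crate E + crate F: weight 5 + 5 + 2 = 12 ≤ 24, value 14 + 15 + 12 = 41.
crate B + crate G + crate E + crate F: weight 12 + 5 + 5 + 2 = 24 ≤ 24, value 11 + 14 + 15 + 12 = 52.
Best is crate B, crate G, crate E, and crate F with total value 52.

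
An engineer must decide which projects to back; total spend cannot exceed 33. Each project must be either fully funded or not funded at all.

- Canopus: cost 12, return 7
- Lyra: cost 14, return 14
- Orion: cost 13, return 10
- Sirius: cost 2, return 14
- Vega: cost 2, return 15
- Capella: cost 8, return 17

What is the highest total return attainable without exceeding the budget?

60

Allowing fractional choices, the relaxed optimum would be about 65.4, but projects are indivisible.
Canopus + Sirius + Vega + Capella: cost 12 + 2 + 2 + 8 = 24 ≤ 33, return 7 + 14 + 15 + 17 = 53.
Lyra + Sirius + Vega + Capella: cost 14 + 2 + 2 + 8 = 26 ≤ 33, return 14 + 14 + 15 + 17 = 60.
Orion + Sirius + Vega + Capella: cost 13 + 2 + 2 + 8 = 25 ≤ 33, return 10 + 14 + 15 + 17 = 56.
Best is Lyra, Sirius, Vega, and Capella with total return 60.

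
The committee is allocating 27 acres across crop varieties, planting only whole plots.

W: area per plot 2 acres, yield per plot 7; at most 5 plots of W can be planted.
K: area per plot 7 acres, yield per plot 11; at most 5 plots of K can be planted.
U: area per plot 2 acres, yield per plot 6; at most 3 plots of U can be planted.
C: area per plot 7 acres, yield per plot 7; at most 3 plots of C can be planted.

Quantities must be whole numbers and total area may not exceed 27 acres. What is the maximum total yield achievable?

This is a bounded integer knapsack.
5×W, 1×K, and 3×U: area 23 ≤ 27, yield 5·7 + 1·11 + 3·6 = 64.
5×W, 2×K, and 1×U: area 26 ≤ 27, yield 5·7 + 2·11 + 1·6 = 63.
Best is 64.

64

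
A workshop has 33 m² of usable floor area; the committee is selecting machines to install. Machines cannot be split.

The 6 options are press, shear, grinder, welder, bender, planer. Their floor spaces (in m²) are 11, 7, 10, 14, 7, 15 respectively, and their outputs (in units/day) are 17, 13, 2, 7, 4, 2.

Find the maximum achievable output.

37

Allowing fractional choices, the relaxed optimum would be about 38.0, but machines are indivisible.
press + shear + welder: floor space 11 + 7 + 14 = 32 ≤ 33, output 17 + 13 + 7 = 37.
press + shear + bender: floor space 11 + 7 + 7 = 25 ≤ 33, output 17 + 13 + 4 = 34.
press + shear + grinder: floor space 11 + 7 + 10 = 28 ≤ 33, output 17 + 13 + 2 = 32.
Best is press, shear, and welder with total output 37.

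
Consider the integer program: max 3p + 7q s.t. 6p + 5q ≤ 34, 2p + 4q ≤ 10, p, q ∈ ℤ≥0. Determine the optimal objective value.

(p,q)=(1,2) is feasible, giving 17.
(p,q)=(0,2) is feasible, giving 14.
(p,q)=(2,1) is feasible, giving 13.
Maximum is 17 at (p,q)=(1,2).

17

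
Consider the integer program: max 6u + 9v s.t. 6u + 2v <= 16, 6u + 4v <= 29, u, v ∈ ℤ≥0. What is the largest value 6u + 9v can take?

Relaxing integrality, the LP optimum is 65.25 at (u,v) = (0, 7.25), which is not an integer point.
(u,v)=(0,7): 6·0+2·7=14≤16, 6·0+4·7=28≤29, objective 63.
(u,v)=(0,6): 6·0+2·6=12≤16, 6·0+4·6=24≤29, objective 54.
No feasible integer point exceeds 63.

63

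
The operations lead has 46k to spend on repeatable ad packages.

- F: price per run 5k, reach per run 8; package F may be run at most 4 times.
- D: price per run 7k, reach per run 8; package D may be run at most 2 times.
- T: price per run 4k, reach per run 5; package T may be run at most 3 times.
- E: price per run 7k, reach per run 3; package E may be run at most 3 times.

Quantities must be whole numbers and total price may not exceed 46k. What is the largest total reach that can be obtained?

63

Take 4×F, 2×D, and 3×T: price 46 ≤ 46, reach 4·8 + 2·8 + 3·5 = 63.
F has the best ratio (8/5) and is taken to its limit of 4; remaining capacity is filled optimally with the others.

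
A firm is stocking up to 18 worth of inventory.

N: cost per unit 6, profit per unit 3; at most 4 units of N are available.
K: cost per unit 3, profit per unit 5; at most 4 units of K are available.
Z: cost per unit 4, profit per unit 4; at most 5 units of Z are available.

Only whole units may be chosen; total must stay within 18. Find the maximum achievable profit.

24

This is a bounded integer knapsack.
4×K and 1×Z: cost 16 ≤ 18, profit 4·5 + 1·4 = 24.
3×K and 2×Z: cost 17 ≤ 18, profit 3·5 + 2·4 = 23.
Best is 24.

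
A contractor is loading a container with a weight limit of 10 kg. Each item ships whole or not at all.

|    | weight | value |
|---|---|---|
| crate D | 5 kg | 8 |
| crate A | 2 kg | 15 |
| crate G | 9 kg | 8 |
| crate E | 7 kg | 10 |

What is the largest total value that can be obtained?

25

This is an integer program with binary decision variables.
Allowing fractional choices, the relaxed optimum would be about 27.3, but items are indivisible.
crate A: weight 2 ≤ 10, value 15.
crate D + crate A: weight 5 + 2 = 7 ≤ 10, value 8 + 15 = 23.
crate A + crate E: weight 2 + 7 = 9 ≤ 10, value 15 + 10 = 25.
Best is crate A and crate E with total value 25.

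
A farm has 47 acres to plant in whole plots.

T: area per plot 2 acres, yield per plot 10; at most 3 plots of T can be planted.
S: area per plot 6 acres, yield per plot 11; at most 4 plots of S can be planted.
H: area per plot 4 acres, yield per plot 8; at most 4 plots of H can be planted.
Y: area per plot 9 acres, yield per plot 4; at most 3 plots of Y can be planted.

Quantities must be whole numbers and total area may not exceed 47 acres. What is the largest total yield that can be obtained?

106

This is a bounded integer knapsack.
T has the best ratio (10/2); taking only T gives at most 3×10 = 30 (stopped by the supply cap of 3).
Mixing does better — 3×T, 4×S, and 4×H: area 46 ≤ 47, yield 3·10 + 4·11 + 4·8 = 106.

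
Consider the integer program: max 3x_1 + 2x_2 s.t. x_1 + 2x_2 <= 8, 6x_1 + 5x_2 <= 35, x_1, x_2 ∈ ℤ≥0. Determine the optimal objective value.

17

(x_1,x_2)=(5,1) is feasible, giving 17.
(x_1,x_2)=(4,2) is feasible, giving 16.
(x_1,x_2)=(5,0) is feasible, giving 15.
(x_1,x_2)=(4,1) is feasible, giving 14.
The best lattice point is (5,1), giving 17.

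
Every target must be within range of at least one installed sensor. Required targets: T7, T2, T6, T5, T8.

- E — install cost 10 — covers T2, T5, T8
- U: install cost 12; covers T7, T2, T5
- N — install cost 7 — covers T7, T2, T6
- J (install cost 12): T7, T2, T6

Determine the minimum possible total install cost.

Choose E and N: together they cover T7, T2, T6, T5, T8 — every target.
Total install cost: 10 + 7 = 17.
No cover costs less than 17.

17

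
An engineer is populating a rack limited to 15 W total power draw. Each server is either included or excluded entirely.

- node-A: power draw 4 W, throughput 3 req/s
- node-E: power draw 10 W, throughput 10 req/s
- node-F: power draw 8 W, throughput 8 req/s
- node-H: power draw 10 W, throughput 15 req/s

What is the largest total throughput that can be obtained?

18

This is a 0-1 knapsack instance.
Allowing fractional choices, the relaxed optimum would be about 20.0, but servers are indivisible.
node-A + node-H: power draw 4 + 10 = 14 ≤ 15, throughput 3 + 15 = 18.
node-H: power draw 10 ≤ 15, throughput 15.
Best is node-A and node-H with total throughput 18.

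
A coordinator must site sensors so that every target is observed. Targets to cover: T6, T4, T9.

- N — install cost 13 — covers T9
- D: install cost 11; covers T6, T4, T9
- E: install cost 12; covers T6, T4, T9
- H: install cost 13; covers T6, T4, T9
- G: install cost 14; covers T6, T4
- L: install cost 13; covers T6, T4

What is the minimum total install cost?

D alone covers T6, T4, T9 — every target.
Total install cost: 11.
No cover costs less than 11.

11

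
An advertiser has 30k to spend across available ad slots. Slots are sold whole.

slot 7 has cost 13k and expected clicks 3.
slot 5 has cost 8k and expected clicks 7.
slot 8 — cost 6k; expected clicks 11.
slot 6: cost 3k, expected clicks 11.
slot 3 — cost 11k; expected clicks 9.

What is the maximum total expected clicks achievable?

This is a 0-1 knapsack instance.
Allowing fractional choices, the relaxed optimum would be about 38.5, but ad slots are indivisible.
slot 7 + slot 5 + slot 8 + slot 6: cost 13 + 8 + 6 + 3 = 30 ≤ 30, expected clicks 3 + 7 + 11 + 11 = 32.
slot 5 + slot 8 + slot 6 + slot 3: cost 8 + 6 + 3 + 11 = 28 ≤ 30, expected clicks 7 + 11 + 11 + 9 = 38.
Best is slot 5, slot 8, slot 6, and slot 3 with total expected clicks 38.

38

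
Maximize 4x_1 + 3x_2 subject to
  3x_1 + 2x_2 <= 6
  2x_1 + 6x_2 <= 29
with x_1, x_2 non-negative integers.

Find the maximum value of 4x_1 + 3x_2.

9

(x_1,x_2)=(0,3): 3·0+2·3=6≤6, 2·0+6·3=18≤29, objective 9.
(x_1,x_2)=(0,2): 3·0+2·2=4≤6, 2·0+6·2=12≤29, objective 6.
Maximum is 9 at (x_1,x_2)=(0,3).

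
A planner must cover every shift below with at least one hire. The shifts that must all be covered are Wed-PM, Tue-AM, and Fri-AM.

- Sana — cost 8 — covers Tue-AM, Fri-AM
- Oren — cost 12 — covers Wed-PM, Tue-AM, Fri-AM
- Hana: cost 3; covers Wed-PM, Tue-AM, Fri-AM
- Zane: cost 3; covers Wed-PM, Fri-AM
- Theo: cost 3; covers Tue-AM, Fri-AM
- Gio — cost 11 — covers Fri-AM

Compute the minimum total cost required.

Hana alone covers Wed-PM, Tue-AM, Fri-AM — every shift.
Total cost: 3.

3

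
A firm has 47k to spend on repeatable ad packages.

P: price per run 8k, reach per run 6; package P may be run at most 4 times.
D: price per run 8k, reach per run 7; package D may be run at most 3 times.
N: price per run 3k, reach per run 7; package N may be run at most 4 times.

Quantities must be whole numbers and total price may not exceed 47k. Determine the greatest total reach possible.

55

This is a bounded integer knapsack.
Take 1×P, 3×D, and 4×N: price 44 ≤ 47, reach 1·6 + 3·7 + 4·7 = 55.
N has the best ratio (7/3) and is taken to its limit of 4; remaining capacity is filled optimally with the others.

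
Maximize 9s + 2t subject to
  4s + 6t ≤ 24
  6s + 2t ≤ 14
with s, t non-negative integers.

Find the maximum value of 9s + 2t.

(s,t)=(2,1): 4·2+6·1=14≤24, 6·2+2·1=14≤14, objective 20.
(s,t)=(2,0): 4·2+6·0=8≤24, 6·2+2·0=12≤14, objective 18.
(s,t)=(1,2): 4·1+6·2=16≤24, 6·1+2·2=10≤14, objective 13.
No feasible integer point exceeds 20.

20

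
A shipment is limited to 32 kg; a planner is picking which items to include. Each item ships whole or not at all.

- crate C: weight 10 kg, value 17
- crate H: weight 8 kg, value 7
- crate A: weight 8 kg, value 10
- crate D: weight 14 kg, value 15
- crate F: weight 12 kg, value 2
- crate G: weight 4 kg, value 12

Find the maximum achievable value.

Take crate C, crate H, crate A, and crate G: weight 10 + 8 + 8 + 4 = 30 ≤ 32, value 17 + 7 + 10 + 12 = 46.
No other feasible combination does better.

46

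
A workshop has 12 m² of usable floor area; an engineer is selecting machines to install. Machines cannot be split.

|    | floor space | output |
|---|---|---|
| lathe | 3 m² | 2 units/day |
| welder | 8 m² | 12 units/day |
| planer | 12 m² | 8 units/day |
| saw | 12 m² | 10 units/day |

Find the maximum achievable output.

welder: floor space 8 ≤ 12, output 12.
lathe + welder: floor space 3 + 8 = 11 ≤ 12, output 2 + 12 = 14.
Best is lathe and welder with total output 14.

14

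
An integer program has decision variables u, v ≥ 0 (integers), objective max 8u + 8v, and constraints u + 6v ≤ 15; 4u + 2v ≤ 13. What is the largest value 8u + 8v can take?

32

Relaxing integrality, the LP optimum is 34.55 at (u,v) = (2.18, 2.14), which is not an integer point.
(u,v)=(2,2): 1·2+6·2=14≤15, 4·2+2·2=12≤13, objective 32.
(u,v)=(1,2): 1·1+6·2=13≤15, 4·1+2·2=8≤13, objective 24.
(u,v)=(2,1): 1·2+6·1=8≤15, 4·2+2·1=10≤13, objective 24.
(u,v)=(1,1): 1·1+6·1=7≤15, 4·1+2·1=6≤13, objective 16.
The best lattice point is (2,2), giving 32.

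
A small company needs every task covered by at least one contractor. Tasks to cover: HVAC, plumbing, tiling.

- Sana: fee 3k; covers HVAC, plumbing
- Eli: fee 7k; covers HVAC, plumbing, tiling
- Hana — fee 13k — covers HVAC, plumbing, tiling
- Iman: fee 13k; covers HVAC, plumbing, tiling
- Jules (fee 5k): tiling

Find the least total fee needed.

7

This is a weighted set-cover instance.
The greedy cost-per-new-task heuristic would pick Sana and Jules for 8, but a cheaper cover exists.
Eli alone covers HVAC, plumbing, tiling — every task.
Total fee: 7.
No cover costs less than 7.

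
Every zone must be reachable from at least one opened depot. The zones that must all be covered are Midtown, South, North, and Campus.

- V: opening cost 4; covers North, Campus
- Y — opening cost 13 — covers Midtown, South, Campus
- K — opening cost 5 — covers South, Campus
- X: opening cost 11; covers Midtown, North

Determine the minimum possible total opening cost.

Choose K and X: together they cover Midtown, South, North, Campus — every zone.
Total opening cost: 5 + 11 = 16.

16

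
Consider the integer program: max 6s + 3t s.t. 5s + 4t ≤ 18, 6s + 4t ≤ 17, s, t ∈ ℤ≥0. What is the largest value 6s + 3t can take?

(s,t)=(2,1) is feasible, giving 15.
(s,t)=(1,2) is feasible, giving 12.
Maximum is 15 at (s,t)=(2,1).

15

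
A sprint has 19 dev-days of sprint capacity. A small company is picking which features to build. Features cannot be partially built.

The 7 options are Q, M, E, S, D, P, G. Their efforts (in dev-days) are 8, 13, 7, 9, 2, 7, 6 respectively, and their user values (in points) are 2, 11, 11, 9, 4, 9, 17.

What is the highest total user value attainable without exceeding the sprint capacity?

32

Take E, D, and G: effort 7 + 2 + 6 = 15 ≤ 19, user value 11 + 4 + 17 = 32.
No other feasible combination does better.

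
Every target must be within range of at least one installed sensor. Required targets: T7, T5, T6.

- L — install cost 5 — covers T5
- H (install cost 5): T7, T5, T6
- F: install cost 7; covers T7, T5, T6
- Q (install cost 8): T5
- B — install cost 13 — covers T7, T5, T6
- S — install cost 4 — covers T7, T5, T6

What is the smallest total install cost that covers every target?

4

S alone covers T7, T5, T6 — every target.
Total install cost: 4.
No cover costs less than 4.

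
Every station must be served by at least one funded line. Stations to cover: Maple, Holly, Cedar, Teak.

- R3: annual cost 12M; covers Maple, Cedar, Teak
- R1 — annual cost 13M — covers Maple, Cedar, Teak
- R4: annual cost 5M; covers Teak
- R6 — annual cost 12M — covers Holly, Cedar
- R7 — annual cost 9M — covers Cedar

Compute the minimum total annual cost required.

24

Choose R3 and R6: together they cover Maple, Holly, Cedar, Teak — every station.
Total annual cost: 12 + 12 = 24.
No cover costs less than 24.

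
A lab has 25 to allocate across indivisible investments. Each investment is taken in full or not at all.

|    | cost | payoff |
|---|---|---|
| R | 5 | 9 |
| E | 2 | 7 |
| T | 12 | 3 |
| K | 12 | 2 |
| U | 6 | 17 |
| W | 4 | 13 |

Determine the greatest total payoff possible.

46

Allowing fractional choices, the relaxed optimum would be about 48.0, but investments are indivisible.
E + T + U + W: cost 2 + 12 + 6 + 4 = 24 ≤ 25, payoff 7 + 3 + 17 + 13 = 40.
R + E + U + W: cost 5 + 2 + 6 + 4 = 17 ≤ 25, payoff 9 + 7 + 17 + 13 = 46.
Best is R, E, U, and W with total payoff 46.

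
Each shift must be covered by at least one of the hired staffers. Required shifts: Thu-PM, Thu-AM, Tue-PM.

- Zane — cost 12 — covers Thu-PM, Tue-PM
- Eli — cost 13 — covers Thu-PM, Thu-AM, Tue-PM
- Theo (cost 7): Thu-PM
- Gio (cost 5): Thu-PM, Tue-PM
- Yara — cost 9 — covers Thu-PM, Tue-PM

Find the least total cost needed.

13

The greedy cost-per-new-shift heuristic would pick Gio and Eli for 18, but a cheaper cover exists.
Eli alone covers Thu-PM, Thu-AM, Tue-PM — every shift.
Total cost: 13.
No cover costs less than 13.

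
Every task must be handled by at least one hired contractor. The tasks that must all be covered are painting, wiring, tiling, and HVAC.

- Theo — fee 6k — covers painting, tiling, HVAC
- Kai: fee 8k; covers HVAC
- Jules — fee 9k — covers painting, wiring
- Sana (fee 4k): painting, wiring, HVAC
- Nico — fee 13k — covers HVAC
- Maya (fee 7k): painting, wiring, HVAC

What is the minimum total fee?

Choose Theo and Sana: together they cover painting, wiring, tiling, HVAC — every task.
Total fee: 6 + 4 = 10.
No cover costs less than 10.

10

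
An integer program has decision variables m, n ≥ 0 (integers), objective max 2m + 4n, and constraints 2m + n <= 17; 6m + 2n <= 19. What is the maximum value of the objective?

Relaxing integrality, the LP optimum is 38.00 at (m,n) = (0, 9.5), which is not an integer point.
(m,n)=(0,9): 2·0+1·9=9≤17, 6·0+2·9=18≤19, objective 36.
(m,n)=(0,8): 2·0+1·8=8≤17, 6·0+2·8=16≤19, objective 32.
Maximum is 36 at (m,n)=(0,9).

36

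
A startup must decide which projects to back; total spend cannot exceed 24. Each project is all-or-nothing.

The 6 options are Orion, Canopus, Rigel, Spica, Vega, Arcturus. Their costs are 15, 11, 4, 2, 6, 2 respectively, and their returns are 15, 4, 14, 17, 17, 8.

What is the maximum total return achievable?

56

Allowing fractional choices, the relaxed optimum would be about 66.0, but projects are indivisible.
Orion + Rigel + Spica + Arcturus: cost 15 + 4 + 2 + 2 = 23 ≤ 24, return 15 + 14 + 17 + 8 = 54.
Canopus + Rigel + Spica + Vega: cost 11 + 4 + 2 + 6 = 23 ≤ 24, return 4 + 14 + 17 + 17 = 52.
Rigel + Spica + Vega + Arcturus: cost 4 + 2 + 6 + 2 = 14 ≤ 24, return 14 + 17 + 17 + 8 = 56.
Best is Rigel, Spica, Vega, and Arcturus with total return 56.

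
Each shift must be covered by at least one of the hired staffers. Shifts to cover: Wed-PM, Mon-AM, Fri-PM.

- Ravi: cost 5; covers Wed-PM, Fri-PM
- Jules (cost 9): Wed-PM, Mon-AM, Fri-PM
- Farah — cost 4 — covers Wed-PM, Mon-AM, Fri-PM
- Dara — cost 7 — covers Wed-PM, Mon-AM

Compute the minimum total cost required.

4

Farah alone covers Wed-PM, Mon-AM, Fri-PM — every shift.
Total cost: 4.
No cover costs less than 4.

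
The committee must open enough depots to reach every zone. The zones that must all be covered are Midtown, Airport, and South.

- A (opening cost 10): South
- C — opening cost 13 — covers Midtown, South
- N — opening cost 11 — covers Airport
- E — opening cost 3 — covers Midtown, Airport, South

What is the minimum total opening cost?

3

This is an integer covering problem.
E alone covers Midtown, Airport, South — every zone.
Total opening cost: 3.
No cover costs less than 3.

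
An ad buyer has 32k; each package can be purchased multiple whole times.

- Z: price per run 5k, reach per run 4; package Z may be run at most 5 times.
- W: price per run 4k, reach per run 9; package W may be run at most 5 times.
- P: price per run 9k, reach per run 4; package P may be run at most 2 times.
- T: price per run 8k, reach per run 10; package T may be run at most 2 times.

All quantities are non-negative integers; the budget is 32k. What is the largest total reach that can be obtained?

56

This is a bounded integer knapsack.
4×W and 2×T: price 32 ≤ 32, reach 4·9 + 2·10 = 56.
5×W and 1×T: price 28 ≤ 32, reach 5·9 + 1·10 = 55.
Best is 56.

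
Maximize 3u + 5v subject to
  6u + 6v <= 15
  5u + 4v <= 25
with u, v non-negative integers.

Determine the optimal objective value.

10

Relaxing integrality, the LP optimum is 12.50 at (u,v) = (0, 2.5), which is not an integer point.
(u,v)=(0,2): 6·0+6·2=12≤15, 5·0+4·2=8≤25, objective 10.
(u,v)=(1,1): 6·1+6·1=12≤15, 5·1+4·1=9≤25, objective 8.
(u,v)=(0,1): 6·0+6·1=6≤15, 5·0+4·1=4≤25, objective 5.
Maximum is 10 at (u,v)=(0,2).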